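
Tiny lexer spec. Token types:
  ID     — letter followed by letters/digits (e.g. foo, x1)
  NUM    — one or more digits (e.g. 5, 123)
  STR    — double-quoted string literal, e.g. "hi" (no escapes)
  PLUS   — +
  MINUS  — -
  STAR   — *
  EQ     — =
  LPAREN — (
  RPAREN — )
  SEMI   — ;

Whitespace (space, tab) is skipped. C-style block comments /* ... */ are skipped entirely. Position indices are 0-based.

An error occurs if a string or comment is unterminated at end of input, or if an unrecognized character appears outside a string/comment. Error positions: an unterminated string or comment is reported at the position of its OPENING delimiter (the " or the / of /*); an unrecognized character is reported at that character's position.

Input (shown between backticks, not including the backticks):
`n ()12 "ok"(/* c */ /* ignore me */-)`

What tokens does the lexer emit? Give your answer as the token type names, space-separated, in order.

pos=0: emit ID 'n' (now at pos=1)
pos=2: emit LPAREN '('
pos=3: emit RPAREN ')'
pos=4: emit NUM '12' (now at pos=6)
pos=7: enter STRING mode
pos=7: emit STR "ok" (now at pos=11)
pos=11: emit LPAREN '('
pos=12: enter COMMENT mode (saw '/*')
exit COMMENT mode (now at pos=19)
pos=20: enter COMMENT mode (saw '/*')
exit COMMENT mode (now at pos=35)
pos=35: emit MINUS '-'
pos=36: emit RPAREN ')'
DONE. 8 tokens: [ID, LPAREN, RPAREN, NUM, STR, LPAREN, MINUS, RPAREN]

Answer: ID LPAREN RPAREN NUM STR LPAREN MINUS RPAREN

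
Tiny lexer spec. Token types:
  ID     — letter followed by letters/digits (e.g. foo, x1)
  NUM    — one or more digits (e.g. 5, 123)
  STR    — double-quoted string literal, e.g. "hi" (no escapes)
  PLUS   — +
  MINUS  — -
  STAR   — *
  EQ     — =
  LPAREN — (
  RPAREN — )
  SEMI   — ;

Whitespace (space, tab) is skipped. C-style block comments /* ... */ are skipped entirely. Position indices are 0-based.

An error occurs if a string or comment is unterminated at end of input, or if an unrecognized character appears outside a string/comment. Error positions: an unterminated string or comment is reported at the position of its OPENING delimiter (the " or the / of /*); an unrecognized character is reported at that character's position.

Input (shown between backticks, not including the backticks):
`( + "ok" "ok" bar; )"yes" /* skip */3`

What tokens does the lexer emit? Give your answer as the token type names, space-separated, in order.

pos=0: emit LPAREN '('
pos=2: emit PLUS '+'
pos=4: enter STRING mode
pos=4: emit STR "ok" (now at pos=8)
pos=9: enter STRING mode
pos=9: emit STR "ok" (now at pos=13)
pos=14: emit ID 'bar' (now at pos=17)
pos=17: emit SEMI ';'
pos=19: emit RPAREN ')'
pos=20: enter STRING mode
pos=20: emit STR "yes" (now at pos=25)
pos=26: enter COMMENT mode (saw '/*')
exit COMMENT mode (now at pos=36)
pos=36: emit NUM '3' (now at pos=37)
DONE. 9 tokens: [LPAREN, PLUS, STR, STR, ID, SEMI, RPAREN, STR, NUM]

Answer: LPAREN PLUS STR STR ID SEMI RPAREN STR NUM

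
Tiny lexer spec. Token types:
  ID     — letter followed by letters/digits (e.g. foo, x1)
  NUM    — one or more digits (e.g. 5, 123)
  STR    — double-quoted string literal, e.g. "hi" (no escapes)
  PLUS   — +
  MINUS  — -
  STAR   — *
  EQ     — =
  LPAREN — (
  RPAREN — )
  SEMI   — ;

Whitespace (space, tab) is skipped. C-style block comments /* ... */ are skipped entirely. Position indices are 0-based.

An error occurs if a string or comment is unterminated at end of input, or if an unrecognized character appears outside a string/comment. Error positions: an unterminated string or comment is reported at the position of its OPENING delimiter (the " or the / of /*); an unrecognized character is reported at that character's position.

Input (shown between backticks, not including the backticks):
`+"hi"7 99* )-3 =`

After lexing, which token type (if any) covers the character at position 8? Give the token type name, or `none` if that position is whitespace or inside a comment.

pos=0: emit PLUS '+'
pos=1: enter STRING mode
pos=1: emit STR "hi" (now at pos=5)
pos=5: emit NUM '7' (now at pos=6)
pos=7: emit NUM '99' (now at pos=9)
pos=9: emit STAR '*'
pos=11: emit RPAREN ')'
pos=12: emit MINUS '-'
pos=13: emit NUM '3' (now at pos=14)
pos=15: emit EQ '='
DONE. 9 tokens: [PLUS, STR, NUM, NUM, STAR, RPAREN, MINUS, NUM, EQ]
Position 8: char is '9' -> NUM

Answer: NUM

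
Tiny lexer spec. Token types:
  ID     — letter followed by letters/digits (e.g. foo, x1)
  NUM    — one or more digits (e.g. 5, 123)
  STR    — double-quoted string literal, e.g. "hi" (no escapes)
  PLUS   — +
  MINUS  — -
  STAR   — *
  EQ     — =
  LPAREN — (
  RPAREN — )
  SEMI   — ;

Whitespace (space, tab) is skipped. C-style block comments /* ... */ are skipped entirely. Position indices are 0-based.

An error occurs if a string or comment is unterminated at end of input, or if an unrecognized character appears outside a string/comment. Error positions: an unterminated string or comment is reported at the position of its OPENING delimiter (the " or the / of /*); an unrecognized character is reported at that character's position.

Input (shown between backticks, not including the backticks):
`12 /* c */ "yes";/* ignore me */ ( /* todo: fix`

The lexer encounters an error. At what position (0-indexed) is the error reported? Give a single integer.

Answer: 35

Derivation:
pos=0: emit NUM '12' (now at pos=2)
pos=3: enter COMMENT mode (saw '/*')
exit COMMENT mode (now at pos=10)
pos=11: enter STRING mode
pos=11: emit STR "yes" (now at pos=16)
pos=16: emit SEMI ';'
pos=17: enter COMMENT mode (saw '/*')
exit COMMENT mode (now at pos=32)
pos=33: emit LPAREN '('
pos=35: enter COMMENT mode (saw '/*')
pos=35: ERROR — unterminated comment (reached EOF)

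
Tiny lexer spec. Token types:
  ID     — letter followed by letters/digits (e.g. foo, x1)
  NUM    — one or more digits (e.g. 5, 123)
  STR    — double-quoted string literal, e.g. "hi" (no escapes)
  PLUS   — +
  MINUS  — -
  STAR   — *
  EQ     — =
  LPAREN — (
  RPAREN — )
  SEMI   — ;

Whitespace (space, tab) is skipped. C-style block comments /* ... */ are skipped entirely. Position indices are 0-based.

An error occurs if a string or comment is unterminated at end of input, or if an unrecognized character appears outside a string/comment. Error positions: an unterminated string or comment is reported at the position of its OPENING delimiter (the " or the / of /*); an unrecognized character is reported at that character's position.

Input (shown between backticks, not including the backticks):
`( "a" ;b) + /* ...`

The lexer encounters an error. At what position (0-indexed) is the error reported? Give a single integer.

Answer: 12

Derivation:
pos=0: emit LPAREN '('
pos=2: enter STRING mode
pos=2: emit STR "a" (now at pos=5)
pos=6: emit SEMI ';'
pos=7: emit ID 'b' (now at pos=8)
pos=8: emit RPAREN ')'
pos=10: emit PLUS '+'
pos=12: enter COMMENT mode (saw '/*')
pos=12: ERROR — unterminated comment (reached EOF)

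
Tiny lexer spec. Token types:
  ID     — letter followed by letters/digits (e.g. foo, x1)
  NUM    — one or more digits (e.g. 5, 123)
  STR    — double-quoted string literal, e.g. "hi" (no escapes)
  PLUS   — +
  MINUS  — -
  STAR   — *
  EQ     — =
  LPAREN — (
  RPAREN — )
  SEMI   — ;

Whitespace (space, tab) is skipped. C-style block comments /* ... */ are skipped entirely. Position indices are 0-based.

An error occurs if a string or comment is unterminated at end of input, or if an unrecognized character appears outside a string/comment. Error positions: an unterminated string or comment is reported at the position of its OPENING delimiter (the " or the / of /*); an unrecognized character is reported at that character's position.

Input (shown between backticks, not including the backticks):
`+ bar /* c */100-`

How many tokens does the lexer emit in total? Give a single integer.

Answer: 4

Derivation:
pos=0: emit PLUS '+'
pos=2: emit ID 'bar' (now at pos=5)
pos=6: enter COMMENT mode (saw '/*')
exit COMMENT mode (now at pos=13)
pos=13: emit NUM '100' (now at pos=16)
pos=16: emit MINUS '-'
DONE. 4 tokens: [PLUS, ID, NUM, MINUS]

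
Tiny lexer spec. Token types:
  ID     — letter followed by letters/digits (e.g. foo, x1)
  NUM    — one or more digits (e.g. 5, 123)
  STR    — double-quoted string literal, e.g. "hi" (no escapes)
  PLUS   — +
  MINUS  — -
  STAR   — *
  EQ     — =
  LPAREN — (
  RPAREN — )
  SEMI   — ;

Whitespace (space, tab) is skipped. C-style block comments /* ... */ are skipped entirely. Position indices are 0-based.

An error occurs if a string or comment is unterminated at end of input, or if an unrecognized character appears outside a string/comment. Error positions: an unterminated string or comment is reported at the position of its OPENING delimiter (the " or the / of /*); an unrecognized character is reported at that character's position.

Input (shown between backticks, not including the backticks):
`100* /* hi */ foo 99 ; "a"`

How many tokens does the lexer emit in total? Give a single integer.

Answer: 6

Derivation:
pos=0: emit NUM '100' (now at pos=3)
pos=3: emit STAR '*'
pos=5: enter COMMENT mode (saw '/*')
exit COMMENT mode (now at pos=13)
pos=14: emit ID 'foo' (now at pos=17)
pos=18: emit NUM '99' (now at pos=20)
pos=21: emit SEMI ';'
pos=23: enter STRING mode
pos=23: emit STR "a" (now at pos=26)
DONE. 6 tokens: [NUM, STAR, ID, NUM, SEMI, STR]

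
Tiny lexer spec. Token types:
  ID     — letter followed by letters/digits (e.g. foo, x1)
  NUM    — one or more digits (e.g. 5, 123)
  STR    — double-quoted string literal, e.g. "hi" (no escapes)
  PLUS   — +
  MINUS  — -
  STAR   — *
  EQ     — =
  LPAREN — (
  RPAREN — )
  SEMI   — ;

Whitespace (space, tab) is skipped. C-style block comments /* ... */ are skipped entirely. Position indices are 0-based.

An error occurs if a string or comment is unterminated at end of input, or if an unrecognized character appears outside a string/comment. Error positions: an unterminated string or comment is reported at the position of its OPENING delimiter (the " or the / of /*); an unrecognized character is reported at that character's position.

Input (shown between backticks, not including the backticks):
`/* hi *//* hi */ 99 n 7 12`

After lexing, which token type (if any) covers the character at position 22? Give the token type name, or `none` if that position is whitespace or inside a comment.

Answer: NUM

Derivation:
pos=0: enter COMMENT mode (saw '/*')
exit COMMENT mode (now at pos=8)
pos=8: enter COMMENT mode (saw '/*')
exit COMMENT mode (now at pos=16)
pos=17: emit NUM '99' (now at pos=19)
pos=20: emit ID 'n' (now at pos=21)
pos=22: emit NUM '7' (now at pos=23)
pos=24: emit NUM '12' (now at pos=26)
DONE. 4 tokens: [NUM, ID, NUM, NUM]
Position 22: char is '7' -> NUM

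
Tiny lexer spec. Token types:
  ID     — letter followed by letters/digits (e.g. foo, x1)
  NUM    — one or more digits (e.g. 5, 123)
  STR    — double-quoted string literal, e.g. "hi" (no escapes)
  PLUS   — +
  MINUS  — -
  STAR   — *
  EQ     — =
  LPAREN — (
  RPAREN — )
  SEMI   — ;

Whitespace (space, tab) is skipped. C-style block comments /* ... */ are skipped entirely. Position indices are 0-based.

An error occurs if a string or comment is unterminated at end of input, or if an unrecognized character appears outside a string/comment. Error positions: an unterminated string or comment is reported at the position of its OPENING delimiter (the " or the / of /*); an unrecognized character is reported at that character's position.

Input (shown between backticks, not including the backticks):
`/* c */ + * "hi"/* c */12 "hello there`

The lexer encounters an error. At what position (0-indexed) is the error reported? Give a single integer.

pos=0: enter COMMENT mode (saw '/*')
exit COMMENT mode (now at pos=7)
pos=8: emit PLUS '+'
pos=10: emit STAR '*'
pos=12: enter STRING mode
pos=12: emit STR "hi" (now at pos=16)
pos=16: enter COMMENT mode (saw '/*')
exit COMMENT mode (now at pos=23)
pos=23: emit NUM '12' (now at pos=25)
pos=26: enter STRING mode
pos=26: ERROR — unterminated string

Answer: 26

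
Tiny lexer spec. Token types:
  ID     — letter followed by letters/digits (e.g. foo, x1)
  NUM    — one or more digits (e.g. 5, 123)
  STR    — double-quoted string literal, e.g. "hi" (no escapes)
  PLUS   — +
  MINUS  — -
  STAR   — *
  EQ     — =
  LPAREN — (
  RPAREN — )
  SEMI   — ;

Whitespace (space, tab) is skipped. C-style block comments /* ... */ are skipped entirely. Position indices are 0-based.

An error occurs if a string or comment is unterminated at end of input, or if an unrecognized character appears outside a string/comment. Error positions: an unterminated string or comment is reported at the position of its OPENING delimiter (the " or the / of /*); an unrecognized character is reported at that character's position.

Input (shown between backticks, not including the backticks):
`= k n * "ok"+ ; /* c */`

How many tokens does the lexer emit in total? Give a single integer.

Answer: 7

Derivation:
pos=0: emit EQ '='
pos=2: emit ID 'k' (now at pos=3)
pos=4: emit ID 'n' (now at pos=5)
pos=6: emit STAR '*'
pos=8: enter STRING mode
pos=8: emit STR "ok" (now at pos=12)
pos=12: emit PLUS '+'
pos=14: emit SEMI ';'
pos=16: enter COMMENT mode (saw '/*')
exit COMMENT mode (now at pos=23)
DONE. 7 tokens: [EQ, ID, ID, STAR, STR, PLUS, SEMI]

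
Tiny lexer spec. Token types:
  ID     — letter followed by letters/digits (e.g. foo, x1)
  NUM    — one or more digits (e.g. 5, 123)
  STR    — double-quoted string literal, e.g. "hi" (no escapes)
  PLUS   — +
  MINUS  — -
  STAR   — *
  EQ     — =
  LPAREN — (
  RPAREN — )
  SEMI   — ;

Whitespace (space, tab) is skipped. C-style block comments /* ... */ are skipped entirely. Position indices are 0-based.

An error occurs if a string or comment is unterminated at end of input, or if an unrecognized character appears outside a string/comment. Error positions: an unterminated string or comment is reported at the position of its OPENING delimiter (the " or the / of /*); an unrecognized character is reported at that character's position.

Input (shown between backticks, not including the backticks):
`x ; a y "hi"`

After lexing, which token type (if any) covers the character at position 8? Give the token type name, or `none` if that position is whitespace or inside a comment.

pos=0: emit ID 'x' (now at pos=1)
pos=2: emit SEMI ';'
pos=4: emit ID 'a' (now at pos=5)
pos=6: emit ID 'y' (now at pos=7)
pos=8: enter STRING mode
pos=8: emit STR "hi" (now at pos=12)
DONE. 5 tokens: [ID, SEMI, ID, ID, STR]
Position 8: char is '"' -> STR

Answer: STR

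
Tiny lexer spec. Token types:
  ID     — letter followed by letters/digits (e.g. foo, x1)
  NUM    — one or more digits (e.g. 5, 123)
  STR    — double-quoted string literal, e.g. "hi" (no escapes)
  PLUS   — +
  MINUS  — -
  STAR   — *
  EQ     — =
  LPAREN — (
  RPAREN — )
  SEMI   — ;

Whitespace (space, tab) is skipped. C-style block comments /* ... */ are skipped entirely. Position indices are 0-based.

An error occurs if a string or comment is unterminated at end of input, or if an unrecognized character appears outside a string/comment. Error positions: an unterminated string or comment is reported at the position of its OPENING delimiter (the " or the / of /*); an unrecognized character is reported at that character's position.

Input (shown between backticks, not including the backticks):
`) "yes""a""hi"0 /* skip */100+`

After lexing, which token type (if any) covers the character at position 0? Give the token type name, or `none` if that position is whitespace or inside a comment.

pos=0: emit RPAREN ')'
pos=2: enter STRING mode
pos=2: emit STR "yes" (now at pos=7)
pos=7: enter STRING mode
pos=7: emit STR "a" (now at pos=10)
pos=10: enter STRING mode
pos=10: emit STR "hi" (now at pos=14)
pos=14: emit NUM '0' (now at pos=15)
pos=16: enter COMMENT mode (saw '/*')
exit COMMENT mode (now at pos=26)
pos=26: emit NUM '100' (now at pos=29)
pos=29: emit PLUS '+'
DONE. 7 tokens: [RPAREN, STR, STR, STR, NUM, NUM, PLUS]
Position 0: char is ')' -> RPAREN

Answer: RPAREN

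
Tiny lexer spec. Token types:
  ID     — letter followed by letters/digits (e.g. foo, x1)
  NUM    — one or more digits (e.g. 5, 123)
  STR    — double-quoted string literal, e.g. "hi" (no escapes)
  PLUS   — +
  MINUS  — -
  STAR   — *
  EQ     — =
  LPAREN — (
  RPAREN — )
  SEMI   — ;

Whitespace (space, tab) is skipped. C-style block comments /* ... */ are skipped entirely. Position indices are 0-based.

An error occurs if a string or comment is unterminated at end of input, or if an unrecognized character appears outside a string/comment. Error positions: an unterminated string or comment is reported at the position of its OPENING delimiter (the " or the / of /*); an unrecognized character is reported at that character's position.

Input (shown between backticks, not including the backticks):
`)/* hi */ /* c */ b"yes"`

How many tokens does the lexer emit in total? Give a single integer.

pos=0: emit RPAREN ')'
pos=1: enter COMMENT mode (saw '/*')
exit COMMENT mode (now at pos=9)
pos=10: enter COMMENT mode (saw '/*')
exit COMMENT mode (now at pos=17)
pos=18: emit ID 'b' (now at pos=19)
pos=19: enter STRING mode
pos=19: emit STR "yes" (now at pos=24)
DONE. 3 tokens: [RPAREN, ID, STR]

Answer: 3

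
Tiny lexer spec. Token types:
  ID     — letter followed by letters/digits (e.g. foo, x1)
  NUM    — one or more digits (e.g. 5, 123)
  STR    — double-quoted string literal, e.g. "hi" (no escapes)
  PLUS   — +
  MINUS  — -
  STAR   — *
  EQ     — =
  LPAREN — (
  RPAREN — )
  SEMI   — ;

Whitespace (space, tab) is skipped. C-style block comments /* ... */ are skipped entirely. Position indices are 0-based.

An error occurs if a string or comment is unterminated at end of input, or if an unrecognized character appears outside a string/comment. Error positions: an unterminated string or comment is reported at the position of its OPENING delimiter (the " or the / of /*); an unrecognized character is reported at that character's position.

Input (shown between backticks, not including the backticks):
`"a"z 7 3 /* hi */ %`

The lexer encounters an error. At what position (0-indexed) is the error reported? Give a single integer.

Answer: 18

Derivation:
pos=0: enter STRING mode
pos=0: emit STR "a" (now at pos=3)
pos=3: emit ID 'z' (now at pos=4)
pos=5: emit NUM '7' (now at pos=6)
pos=7: emit NUM '3' (now at pos=8)
pos=9: enter COMMENT mode (saw '/*')
exit COMMENT mode (now at pos=17)
pos=18: ERROR — unrecognized char '%'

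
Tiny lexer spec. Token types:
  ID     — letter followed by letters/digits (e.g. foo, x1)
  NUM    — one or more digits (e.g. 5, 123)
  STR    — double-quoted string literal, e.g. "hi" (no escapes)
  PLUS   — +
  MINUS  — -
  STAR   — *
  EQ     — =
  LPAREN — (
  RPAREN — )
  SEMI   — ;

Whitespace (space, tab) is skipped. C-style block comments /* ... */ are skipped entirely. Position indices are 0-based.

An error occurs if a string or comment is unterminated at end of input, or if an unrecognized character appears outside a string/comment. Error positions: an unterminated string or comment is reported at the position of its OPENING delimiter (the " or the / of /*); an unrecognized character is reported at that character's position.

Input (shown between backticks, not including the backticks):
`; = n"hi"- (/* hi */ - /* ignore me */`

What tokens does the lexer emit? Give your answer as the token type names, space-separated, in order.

Answer: SEMI EQ ID STR MINUS LPAREN MINUS

Derivation:
pos=0: emit SEMI ';'
pos=2: emit EQ '='
pos=4: emit ID 'n' (now at pos=5)
pos=5: enter STRING mode
pos=5: emit STR "hi" (now at pos=9)
pos=9: emit MINUS '-'
pos=11: emit LPAREN '('
pos=12: enter COMMENT mode (saw '/*')
exit COMMENT mode (now at pos=20)
pos=21: emit MINUS '-'
pos=23: enter COMMENT mode (saw '/*')
exit COMMENT mode (now at pos=38)
DONE. 7 tokens: [SEMI, EQ, ID, STR, MINUS, LPAREN, MINUS]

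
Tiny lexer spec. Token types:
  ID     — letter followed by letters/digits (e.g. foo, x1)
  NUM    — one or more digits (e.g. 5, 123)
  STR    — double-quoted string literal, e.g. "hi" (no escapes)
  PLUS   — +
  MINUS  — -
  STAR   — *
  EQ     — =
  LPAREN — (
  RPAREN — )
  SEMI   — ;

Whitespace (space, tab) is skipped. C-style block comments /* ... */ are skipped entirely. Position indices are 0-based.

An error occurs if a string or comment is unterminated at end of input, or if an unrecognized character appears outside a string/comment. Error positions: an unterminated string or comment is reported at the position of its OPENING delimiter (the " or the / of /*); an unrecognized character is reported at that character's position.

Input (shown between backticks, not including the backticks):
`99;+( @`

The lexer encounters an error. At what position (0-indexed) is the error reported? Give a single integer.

Answer: 6

Derivation:
pos=0: emit NUM '99' (now at pos=2)
pos=2: emit SEMI ';'
pos=3: emit PLUS '+'
pos=4: emit LPAREN '('
pos=6: ERROR — unrecognized char '@'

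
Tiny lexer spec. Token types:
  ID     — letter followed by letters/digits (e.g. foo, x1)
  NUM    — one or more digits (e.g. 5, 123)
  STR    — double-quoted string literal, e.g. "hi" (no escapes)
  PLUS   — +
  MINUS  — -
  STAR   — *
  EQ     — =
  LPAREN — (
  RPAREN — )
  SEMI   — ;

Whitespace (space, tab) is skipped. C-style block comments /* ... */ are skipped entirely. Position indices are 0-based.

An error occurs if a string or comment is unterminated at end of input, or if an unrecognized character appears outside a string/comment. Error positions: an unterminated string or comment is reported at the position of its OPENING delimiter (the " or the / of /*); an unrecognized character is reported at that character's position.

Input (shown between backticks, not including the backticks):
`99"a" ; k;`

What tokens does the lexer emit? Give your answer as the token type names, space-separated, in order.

pos=0: emit NUM '99' (now at pos=2)
pos=2: enter STRING mode
pos=2: emit STR "a" (now at pos=5)
pos=6: emit SEMI ';'
pos=8: emit ID 'k' (now at pos=9)
pos=9: emit SEMI ';'
DONE. 5 tokens: [NUM, STR, SEMI, ID, SEMI]

Answer: NUM STR SEMI ID SEMI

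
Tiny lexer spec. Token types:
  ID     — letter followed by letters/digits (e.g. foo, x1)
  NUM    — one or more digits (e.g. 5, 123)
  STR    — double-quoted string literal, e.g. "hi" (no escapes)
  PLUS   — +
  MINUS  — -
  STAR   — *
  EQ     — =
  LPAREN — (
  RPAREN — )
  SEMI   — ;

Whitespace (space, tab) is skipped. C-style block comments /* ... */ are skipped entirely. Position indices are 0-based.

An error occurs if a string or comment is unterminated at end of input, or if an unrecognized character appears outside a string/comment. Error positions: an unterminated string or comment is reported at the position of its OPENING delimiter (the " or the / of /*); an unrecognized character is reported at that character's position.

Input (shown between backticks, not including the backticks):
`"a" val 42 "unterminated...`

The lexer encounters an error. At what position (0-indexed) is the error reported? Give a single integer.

Answer: 11

Derivation:
pos=0: enter STRING mode
pos=0: emit STR "a" (now at pos=3)
pos=4: emit ID 'val' (now at pos=7)
pos=8: emit NUM '42' (now at pos=10)
pos=11: enter STRING mode
pos=11: ERROR — unterminated string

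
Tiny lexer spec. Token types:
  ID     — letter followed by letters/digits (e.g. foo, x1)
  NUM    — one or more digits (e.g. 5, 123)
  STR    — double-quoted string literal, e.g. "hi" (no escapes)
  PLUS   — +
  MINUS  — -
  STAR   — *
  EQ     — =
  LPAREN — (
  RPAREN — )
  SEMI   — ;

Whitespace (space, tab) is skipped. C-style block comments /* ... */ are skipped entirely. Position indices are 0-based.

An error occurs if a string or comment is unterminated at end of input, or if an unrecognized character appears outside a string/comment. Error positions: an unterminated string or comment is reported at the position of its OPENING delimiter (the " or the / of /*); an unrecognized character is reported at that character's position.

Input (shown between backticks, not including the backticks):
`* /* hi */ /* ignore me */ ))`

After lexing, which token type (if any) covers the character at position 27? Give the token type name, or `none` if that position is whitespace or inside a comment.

Answer: RPAREN

Derivation:
pos=0: emit STAR '*'
pos=2: enter COMMENT mode (saw '/*')
exit COMMENT mode (now at pos=10)
pos=11: enter COMMENT mode (saw '/*')
exit COMMENT mode (now at pos=26)
pos=27: emit RPAREN ')'
pos=28: emit RPAREN ')'
DONE. 3 tokens: [STAR, RPAREN, RPAREN]
Position 27: char is ')' -> RPAREN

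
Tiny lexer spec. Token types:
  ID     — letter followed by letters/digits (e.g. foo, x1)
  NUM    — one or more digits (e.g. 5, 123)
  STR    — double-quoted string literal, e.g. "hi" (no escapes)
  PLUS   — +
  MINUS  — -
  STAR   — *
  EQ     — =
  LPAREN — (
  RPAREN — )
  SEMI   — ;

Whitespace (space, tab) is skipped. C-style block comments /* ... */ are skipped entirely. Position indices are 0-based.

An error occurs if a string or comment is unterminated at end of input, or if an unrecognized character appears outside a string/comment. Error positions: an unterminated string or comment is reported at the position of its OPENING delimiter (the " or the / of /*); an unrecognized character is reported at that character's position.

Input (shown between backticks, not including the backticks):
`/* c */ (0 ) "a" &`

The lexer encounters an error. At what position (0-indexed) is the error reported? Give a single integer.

pos=0: enter COMMENT mode (saw '/*')
exit COMMENT mode (now at pos=7)
pos=8: emit LPAREN '('
pos=9: emit NUM '0' (now at pos=10)
pos=11: emit RPAREN ')'
pos=13: enter STRING mode
pos=13: emit STR "a" (now at pos=16)
pos=17: ERROR — unrecognized char '&'

Answer: 17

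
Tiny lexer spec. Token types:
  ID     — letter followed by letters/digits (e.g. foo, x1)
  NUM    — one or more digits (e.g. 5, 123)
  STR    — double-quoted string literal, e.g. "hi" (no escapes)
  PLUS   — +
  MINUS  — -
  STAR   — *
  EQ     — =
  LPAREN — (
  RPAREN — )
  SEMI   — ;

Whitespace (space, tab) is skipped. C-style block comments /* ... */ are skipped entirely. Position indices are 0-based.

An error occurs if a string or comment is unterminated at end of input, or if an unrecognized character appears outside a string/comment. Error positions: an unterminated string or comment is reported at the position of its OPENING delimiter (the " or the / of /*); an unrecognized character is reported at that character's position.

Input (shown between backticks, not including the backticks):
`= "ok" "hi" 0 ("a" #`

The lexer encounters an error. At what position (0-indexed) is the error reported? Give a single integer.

pos=0: emit EQ '='
pos=2: enter STRING mode
pos=2: emit STR "ok" (now at pos=6)
pos=7: enter STRING mode
pos=7: emit STR "hi" (now at pos=11)
pos=12: emit NUM '0' (now at pos=13)
pos=14: emit LPAREN '('
pos=15: enter STRING mode
pos=15: emit STR "a" (now at pos=18)
pos=19: ERROR — unrecognized char '#'

Answer: 19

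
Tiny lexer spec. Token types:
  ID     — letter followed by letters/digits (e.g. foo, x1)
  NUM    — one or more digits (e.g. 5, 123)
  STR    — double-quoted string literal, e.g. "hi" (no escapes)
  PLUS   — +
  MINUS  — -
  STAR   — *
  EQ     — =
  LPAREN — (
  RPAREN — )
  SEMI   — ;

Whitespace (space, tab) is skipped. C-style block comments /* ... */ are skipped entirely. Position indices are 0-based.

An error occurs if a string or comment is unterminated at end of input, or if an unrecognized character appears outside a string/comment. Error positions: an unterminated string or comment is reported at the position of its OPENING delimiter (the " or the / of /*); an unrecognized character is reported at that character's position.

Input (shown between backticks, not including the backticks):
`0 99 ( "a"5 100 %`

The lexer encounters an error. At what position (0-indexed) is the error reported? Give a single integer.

Answer: 16

Derivation:
pos=0: emit NUM '0' (now at pos=1)
pos=2: emit NUM '99' (now at pos=4)
pos=5: emit LPAREN '('
pos=7: enter STRING mode
pos=7: emit STR "a" (now at pos=10)
pos=10: emit NUM '5' (now at pos=11)
pos=12: emit NUM '100' (now at pos=15)
pos=16: ERROR — unrecognized char '%'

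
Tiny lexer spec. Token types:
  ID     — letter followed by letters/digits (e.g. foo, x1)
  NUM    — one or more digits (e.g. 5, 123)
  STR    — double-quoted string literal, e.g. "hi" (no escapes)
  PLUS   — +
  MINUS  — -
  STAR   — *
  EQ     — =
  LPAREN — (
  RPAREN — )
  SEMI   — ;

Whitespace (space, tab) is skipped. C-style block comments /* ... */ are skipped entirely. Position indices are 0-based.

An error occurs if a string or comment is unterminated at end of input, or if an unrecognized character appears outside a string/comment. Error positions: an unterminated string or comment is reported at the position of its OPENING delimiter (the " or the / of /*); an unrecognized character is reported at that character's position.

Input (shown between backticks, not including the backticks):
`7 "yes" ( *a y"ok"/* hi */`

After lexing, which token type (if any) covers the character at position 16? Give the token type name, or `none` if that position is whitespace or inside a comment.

pos=0: emit NUM '7' (now at pos=1)
pos=2: enter STRING mode
pos=2: emit STR "yes" (now at pos=7)
pos=8: emit LPAREN '('
pos=10: emit STAR '*'
pos=11: emit ID 'a' (now at pos=12)
pos=13: emit ID 'y' (now at pos=14)
pos=14: enter STRING mode
pos=14: emit STR "ok" (now at pos=18)
pos=18: enter COMMENT mode (saw '/*')
exit COMMENT mode (now at pos=26)
DONE. 7 tokens: [NUM, STR, LPAREN, STAR, ID, ID, STR]
Position 16: char is 'k' -> STR

Answer: STR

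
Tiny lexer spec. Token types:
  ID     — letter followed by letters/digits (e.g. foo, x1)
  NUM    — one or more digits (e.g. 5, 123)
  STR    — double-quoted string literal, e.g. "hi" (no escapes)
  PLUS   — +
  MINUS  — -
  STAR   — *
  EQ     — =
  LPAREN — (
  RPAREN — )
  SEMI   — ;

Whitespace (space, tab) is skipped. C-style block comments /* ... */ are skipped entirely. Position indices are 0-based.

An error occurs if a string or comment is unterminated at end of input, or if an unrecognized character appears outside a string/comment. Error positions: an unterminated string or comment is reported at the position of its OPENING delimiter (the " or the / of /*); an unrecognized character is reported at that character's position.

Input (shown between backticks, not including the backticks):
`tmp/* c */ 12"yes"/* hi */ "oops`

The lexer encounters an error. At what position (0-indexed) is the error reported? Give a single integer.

Answer: 27

Derivation:
pos=0: emit ID 'tmp' (now at pos=3)
pos=3: enter COMMENT mode (saw '/*')
exit COMMENT mode (now at pos=10)
pos=11: emit NUM '12' (now at pos=13)
pos=13: enter STRING mode
pos=13: emit STR "yes" (now at pos=18)
pos=18: enter COMMENT mode (saw '/*')
exit COMMENT mode (now at pos=26)
pos=27: enter STRING mode
pos=27: ERROR — unterminated string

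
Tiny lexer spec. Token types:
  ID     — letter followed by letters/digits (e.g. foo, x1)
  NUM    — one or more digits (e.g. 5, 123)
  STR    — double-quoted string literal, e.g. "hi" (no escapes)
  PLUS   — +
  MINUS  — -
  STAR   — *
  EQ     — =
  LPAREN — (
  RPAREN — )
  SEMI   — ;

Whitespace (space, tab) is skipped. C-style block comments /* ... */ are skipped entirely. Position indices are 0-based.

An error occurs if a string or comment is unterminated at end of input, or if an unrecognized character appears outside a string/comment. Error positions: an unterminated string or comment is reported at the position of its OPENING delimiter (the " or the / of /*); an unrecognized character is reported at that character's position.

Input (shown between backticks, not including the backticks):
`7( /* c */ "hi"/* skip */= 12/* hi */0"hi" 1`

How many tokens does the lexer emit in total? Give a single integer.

pos=0: emit NUM '7' (now at pos=1)
pos=1: emit LPAREN '('
pos=3: enter COMMENT mode (saw '/*')
exit COMMENT mode (now at pos=10)
pos=11: enter STRING mode
pos=11: emit STR "hi" (now at pos=15)
pos=15: enter COMMENT mode (saw '/*')
exit COMMENT mode (now at pos=25)
pos=25: emit EQ '='
pos=27: emit NUM '12' (now at pos=29)
pos=29: enter COMMENT mode (saw '/*')
exit COMMENT mode (now at pos=37)
pos=37: emit NUM '0' (now at pos=38)
pos=38: enter STRING mode
pos=38: emit STR "hi" (now at pos=42)
pos=43: emit NUM '1' (now at pos=44)
DONE. 8 tokens: [NUM, LPAREN, STR, EQ, NUM, NUM, STR, NUM]

Answer: 8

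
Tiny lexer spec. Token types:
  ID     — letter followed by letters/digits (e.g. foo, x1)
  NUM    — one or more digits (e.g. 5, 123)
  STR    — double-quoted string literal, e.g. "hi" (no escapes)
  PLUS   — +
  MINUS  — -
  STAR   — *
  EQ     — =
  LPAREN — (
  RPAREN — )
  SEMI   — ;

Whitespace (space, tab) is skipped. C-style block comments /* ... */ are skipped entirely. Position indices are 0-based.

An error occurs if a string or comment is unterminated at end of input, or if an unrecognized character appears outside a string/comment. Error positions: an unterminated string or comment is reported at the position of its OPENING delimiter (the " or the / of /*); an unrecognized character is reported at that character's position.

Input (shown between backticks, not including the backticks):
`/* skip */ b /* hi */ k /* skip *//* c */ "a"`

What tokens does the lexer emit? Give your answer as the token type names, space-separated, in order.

Answer: ID ID STR

Derivation:
pos=0: enter COMMENT mode (saw '/*')
exit COMMENT mode (now at pos=10)
pos=11: emit ID 'b' (now at pos=12)
pos=13: enter COMMENT mode (saw '/*')
exit COMMENT mode (now at pos=21)
pos=22: emit ID 'k' (now at pos=23)
pos=24: enter COMMENT mode (saw '/*')
exit COMMENT mode (now at pos=34)
pos=34: enter COMMENT mode (saw '/*')
exit COMMENT mode (now at pos=41)
pos=42: enter STRING mode
pos=42: emit STR "a" (now at pos=45)
DONE. 3 tokens: [ID, ID, STR]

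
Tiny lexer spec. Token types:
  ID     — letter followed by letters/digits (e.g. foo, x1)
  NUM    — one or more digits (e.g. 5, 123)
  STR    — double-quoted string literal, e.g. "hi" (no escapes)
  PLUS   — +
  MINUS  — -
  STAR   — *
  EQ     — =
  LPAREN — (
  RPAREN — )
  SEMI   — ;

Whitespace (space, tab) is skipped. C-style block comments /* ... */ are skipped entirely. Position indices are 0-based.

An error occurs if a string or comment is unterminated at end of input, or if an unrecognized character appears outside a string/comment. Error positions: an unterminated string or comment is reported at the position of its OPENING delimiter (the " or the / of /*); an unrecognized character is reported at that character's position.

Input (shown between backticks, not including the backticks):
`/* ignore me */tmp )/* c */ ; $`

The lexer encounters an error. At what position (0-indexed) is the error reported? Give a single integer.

pos=0: enter COMMENT mode (saw '/*')
exit COMMENT mode (now at pos=15)
pos=15: emit ID 'tmp' (now at pos=18)
pos=19: emit RPAREN ')'
pos=20: enter COMMENT mode (saw '/*')
exit COMMENT mode (now at pos=27)
pos=28: emit SEMI ';'
pos=30: ERROR — unrecognized char '$'

Answer: 30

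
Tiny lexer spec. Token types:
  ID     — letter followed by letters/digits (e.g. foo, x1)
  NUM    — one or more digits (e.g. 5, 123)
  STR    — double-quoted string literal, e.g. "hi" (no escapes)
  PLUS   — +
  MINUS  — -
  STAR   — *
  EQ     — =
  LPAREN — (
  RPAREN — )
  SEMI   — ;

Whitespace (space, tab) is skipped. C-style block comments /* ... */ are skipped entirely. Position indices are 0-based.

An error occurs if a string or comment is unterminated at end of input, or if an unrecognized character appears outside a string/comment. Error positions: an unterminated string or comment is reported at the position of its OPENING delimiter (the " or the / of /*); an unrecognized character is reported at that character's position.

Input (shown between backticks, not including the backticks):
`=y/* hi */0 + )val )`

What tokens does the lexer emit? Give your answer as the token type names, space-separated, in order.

pos=0: emit EQ '='
pos=1: emit ID 'y' (now at pos=2)
pos=2: enter COMMENT mode (saw '/*')
exit COMMENT mode (now at pos=10)
pos=10: emit NUM '0' (now at pos=11)
pos=12: emit PLUS '+'
pos=14: emit RPAREN ')'
pos=15: emit ID 'val' (now at pos=18)
pos=19: emit RPAREN ')'
DONE. 7 tokens: [EQ, ID, NUM, PLUS, RPAREN, ID, RPAREN]

Answer: EQ ID NUM PLUS RPAREN ID RPAREN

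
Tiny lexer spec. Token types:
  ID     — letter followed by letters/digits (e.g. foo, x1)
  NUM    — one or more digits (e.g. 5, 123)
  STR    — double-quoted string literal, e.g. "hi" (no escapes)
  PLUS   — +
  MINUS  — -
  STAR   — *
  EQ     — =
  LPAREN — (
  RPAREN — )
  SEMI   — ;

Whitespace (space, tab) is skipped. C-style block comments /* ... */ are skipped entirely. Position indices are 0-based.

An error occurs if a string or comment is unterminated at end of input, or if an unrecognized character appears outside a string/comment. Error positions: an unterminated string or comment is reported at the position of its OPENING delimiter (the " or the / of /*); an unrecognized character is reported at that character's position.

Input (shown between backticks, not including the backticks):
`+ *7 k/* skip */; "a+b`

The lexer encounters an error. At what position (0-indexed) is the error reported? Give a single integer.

pos=0: emit PLUS '+'
pos=2: emit STAR '*'
pos=3: emit NUM '7' (now at pos=4)
pos=5: emit ID 'k' (now at pos=6)
pos=6: enter COMMENT mode (saw '/*')
exit COMMENT mode (now at pos=16)
pos=16: emit SEMI ';'
pos=18: enter STRING mode
pos=18: ERROR — unterminated string

Answer: 18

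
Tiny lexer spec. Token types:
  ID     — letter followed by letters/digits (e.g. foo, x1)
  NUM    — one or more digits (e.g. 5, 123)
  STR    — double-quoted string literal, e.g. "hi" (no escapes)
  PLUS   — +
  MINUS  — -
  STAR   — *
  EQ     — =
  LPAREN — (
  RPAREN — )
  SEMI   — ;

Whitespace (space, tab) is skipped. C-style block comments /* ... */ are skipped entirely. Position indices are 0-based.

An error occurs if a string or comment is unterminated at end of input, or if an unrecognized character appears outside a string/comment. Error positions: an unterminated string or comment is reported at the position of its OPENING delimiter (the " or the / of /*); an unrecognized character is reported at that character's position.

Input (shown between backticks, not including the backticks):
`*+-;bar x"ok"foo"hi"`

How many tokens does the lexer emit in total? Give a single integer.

Answer: 9

Derivation:
pos=0: emit STAR '*'
pos=1: emit PLUS '+'
pos=2: emit MINUS '-'
pos=3: emit SEMI ';'
pos=4: emit ID 'bar' (now at pos=7)
pos=8: emit ID 'x' (now at pos=9)
pos=9: enter STRING mode
pos=9: emit STR "ok" (now at pos=13)
pos=13: emit ID 'foo' (now at pos=16)
pos=16: enter STRING mode
pos=16: emit STR "hi" (now at pos=20)
DONE. 9 tokens: [STAR, PLUS, MINUS, SEMI, ID, ID, STR, ID, STR]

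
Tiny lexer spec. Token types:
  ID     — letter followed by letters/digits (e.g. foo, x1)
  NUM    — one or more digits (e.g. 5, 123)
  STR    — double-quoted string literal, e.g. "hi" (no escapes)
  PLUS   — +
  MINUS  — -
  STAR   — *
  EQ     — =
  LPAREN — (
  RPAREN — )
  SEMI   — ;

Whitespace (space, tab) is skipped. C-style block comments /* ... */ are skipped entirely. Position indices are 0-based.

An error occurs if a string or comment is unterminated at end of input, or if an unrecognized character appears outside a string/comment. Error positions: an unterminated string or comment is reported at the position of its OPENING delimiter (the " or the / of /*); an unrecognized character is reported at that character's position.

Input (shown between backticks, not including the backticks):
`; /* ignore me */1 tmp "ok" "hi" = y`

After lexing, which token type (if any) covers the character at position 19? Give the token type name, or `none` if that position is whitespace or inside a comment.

pos=0: emit SEMI ';'
pos=2: enter COMMENT mode (saw '/*')
exit COMMENT mode (now at pos=17)
pos=17: emit NUM '1' (now at pos=18)
pos=19: emit ID 'tmp' (now at pos=22)
pos=23: enter STRING mode
pos=23: emit STR "ok" (now at pos=27)
pos=28: enter STRING mode
pos=28: emit STR "hi" (now at pos=32)
pos=33: emit EQ '='
pos=35: emit ID 'y' (now at pos=36)
DONE. 7 tokens: [SEMI, NUM, ID, STR, STR, EQ, ID]
Position 19: char is 't' -> ID

Answer: ID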